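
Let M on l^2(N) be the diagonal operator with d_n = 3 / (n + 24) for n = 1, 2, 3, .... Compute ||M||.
||M|| = 3/25 (attained at n = 1)

For M diagonal, ||M|| = sup_n |d_n| = sup_n 3/(n + 24). This is positive and strictly decreasing in n, so the supremum is attained at n = 1: d_1 = 3/(1 + 24) = 3/25. Hence ||M|| = 3/25.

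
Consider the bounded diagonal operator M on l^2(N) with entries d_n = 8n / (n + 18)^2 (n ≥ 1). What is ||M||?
||M|| = 1/9 (attained at n = 18)

For M diagonal, ||M|| = sup_n |d_n|. Treat f(x) = 8x / (x + 18)^2 for real x > 0. By the quotient rule, f'(x) = 8(18 - x)/(x + 18)^3, which is positive for x < 18 and negative for x > 18. So f has a unique maximum at x = 18, and since 18 is a positive integer, the supremum over n ≥ 1 is attained at n = 18: d_18 = 8·18/(18 + 18)^2 = 8·18/1296 = 1/9. Hence ||M|| = 1/9.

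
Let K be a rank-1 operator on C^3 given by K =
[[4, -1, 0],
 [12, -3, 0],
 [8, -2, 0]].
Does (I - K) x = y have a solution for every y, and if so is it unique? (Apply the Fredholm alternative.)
(I - K) is singular (det(I - K) = 0, i.e. 1 ∈ sigma(K)). (I - K) x = y is solvable iff y ⊥ ker((I - K)^*) = span{(4, -1, 0)}, i.e. iff 4y_1 - y_2 = 0. When solvable, the solutions are x = y + c·(1, 3, 2), c arbitrary (ker(I - K) = span{(1, 3, 2)}, dimension 1).

K has rank 1, so it is an outer product K = u v^T: every row of K is a multiple of one row vector. Reading off the entries, u = (1, 3, 2) and v = (4, -1, 0) (row i of K equals u_i·v^T). A rank-one matrix u v^T satisfies K u = u (v·u) and kills the (2)-dimensional subspace v^⊥, so its characteristic polynomial is lambda^2 (lambda - v·u) with v·u = tr K = 1. Hence the eigenvalues of I - K are 1 (multiplicity 2) and 1 - (1) = 0, so det(I - K) = 0. (Direct check: I - K =
[[-3, 1, 0],
 [-12, 4, 0],
 [-8, 2, 1]]
has determinant 0.) So 1 is an eigenvalue of K and (I - K) is not invertible. The finite-dimensional Fredholm alternative says: either (I - K) is invertible, or ker(I - K) ≠ {0} and then range(I - K) = ker((I - K)^*)^⊥, with dim ker(I - K) = dim ker((I - K)^*). We are in the second case, so we need both kernels. Kernel of I - K: (I - K) u = u - u (v·u) = u - u = 0, so ker(I - K) = span{u} = span{(1, 3, 2)} (it is exactly 1-dimensional because rank(I - K) = 2). Kernel of the adjoint: K is real, so (I - K)^* = I - K^T = I - v u^T, and (I - v u^T) v = v - v (u·v) = 0; hence ker((I - K)^*) = span{v} = span{(4, -1, 0)}. Therefore (I - K) x = y is solvable iff <y, v> = 0, i.e. iff 4y_1 - y_2 = 0. When this holds, K y = u (v·y) = 0, so (I - K) y = y and x = y is a particular solution; the full solution set is the line x = y + c·u = y + c·(1, 3, 2), c ∈ C.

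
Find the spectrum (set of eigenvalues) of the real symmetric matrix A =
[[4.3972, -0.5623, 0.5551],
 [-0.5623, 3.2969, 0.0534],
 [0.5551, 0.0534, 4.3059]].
sigma(A) ≈ {3, 4, 5}

A is real symmetric, so its spectrum consists of real eigenvalues. Expanding the characteristic polynomial of the displayed matrix gives
  det(λ I - A) = p(λ) = λ^3 + (-12)λ^2 + (47)λ + (-60).
Solving p(λ) = 0 yields eigenvalues ≈ 3, 4, 5. (A is shown rounded to 4 decimals, so these recover the underlying integer eigenvalues to within that precision.)
Verification: the trace of A = 12 equals the sum of eigenvalues 12, and det(A) ≈ 60.0000 matches the eigenvalue product 60.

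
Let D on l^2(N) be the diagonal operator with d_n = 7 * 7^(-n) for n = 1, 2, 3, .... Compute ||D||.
||D|| = 1 (attained at n = 1)

For D diagonal, ||D|| = sup_n |d_n|. The sequence d_n = 7 * 7^(-n) is positive and strictly decreasing (ratio 7^(-1) < 1), so the supremum is d_1 = 7/7 = 1. Hence ||D|| = 1.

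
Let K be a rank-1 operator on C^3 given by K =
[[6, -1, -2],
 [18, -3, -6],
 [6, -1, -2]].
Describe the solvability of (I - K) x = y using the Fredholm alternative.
(I - K) is singular (det(I - K) = 0, i.e. 1 ∈ sigma(K)). (I - K) x = y is solvable iff y ⊥ ker((I - K)^*) = span{(6, -1, -2)}, i.e. iff 6y_1 - y_2 - 2y_3 = 0. When solvable, the solutions are x = y + c·(1, 3, 1), c arbitrary (ker(I - K) = span{(1, 3, 1)}, dimension 1).

K has rank 1, so it is an outer product K = u v^T: every row of K is a multiple of one row vector. Reading off the entries, u = (1, 3, 1) and v = (6, -1, -2) (row i of K equals u_i·v^T). A rank-one matrix u v^T satisfies K u = u (v·u) and kills the (2)-dimensional subspace v^⊥, so its characteristic polynomial is lambda^2 (lambda - v·u) with v·u = tr K = 1. Hence the eigenvalues of I - K are 1 (multiplicity 2) and 1 - (1) = 0, so det(I - K) = 0. (Direct check: I - K =
[[-5, 1, 2],
 [-18, 4, 6],
 [-6, 1, 3]]
has determinant 0.) So 1 is an eigenvalue of K and (I - K) is not invertible. The finite-dimensional Fredholm alternative says: either (I - K) is invertible, or ker(I - K) ≠ {0} and then range(I - K) = ker((I - K)^*)^⊥, with dim ker(I - K) = dim ker((I - K)^*). We are in the second case, so we need both kernels. Kernel of I - K: (I - K) u = u - u (v·u) = u - u = 0, so ker(I - K) = span{u} = span{(1, 3, 1)} (it is exactly 1-dimensional because rank(I - K) = 2). Kernel of the adjoint: K is real, so (I - K)^* = I - K^T = I - v u^T, and (I - v u^T) v = v - v (u·v) = 0; hence ker((I - K)^*) = span{v} = span{(6, -1, -2)}. Therefore (I - K) x = y is solvable iff <y, v> = 0, i.e. iff 6y_1 - y_2 - 2y_3 = 0. When this holds, K y = u (v·y) = 0, so (I - K) y = y and x = y is a particular solution; the full solution set is the line x = y + c·u = y + c·(1, 3, 1), c ∈ C.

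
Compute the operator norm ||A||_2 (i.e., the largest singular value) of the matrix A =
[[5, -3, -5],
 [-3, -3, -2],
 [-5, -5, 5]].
||A||_2 ≈ 10.2503 (= sqrt(largest eigenvalue of A^T A))

||A||_2 = sigma_max(A) = sqrt(lambda_max(A^T A)). Form the symmetric matrix M = A^T A =
[[59, 19, -44],
 [19, 43, -4],
 [-44, -4, 54]].
Its characteristic polynomial (trace, sum of principal 2x2 minors, determinant of M give the coefficients) is
  p(λ) = det(λ I - M) = λ^3 - 156λ^2 + 5732λ - 40000.
No integer candidate from the rational root theorem (±divisors of 40000) is a root, so the roots are irrational. The cubic discriminant is Δ = 39452680192 > 0, so there are three distinct real roots. p(9) = -319 and p(10) = 2720 have opposite signs, so a root lies in (9, 10); Newton's method refines it to λ ≈ 9.1011. p(41) = 1697 and p(42) = -352 have opposite signs, so a root lies in (41, 42); Newton's method refines it to λ ≈ 41.8304. p(105) = -415 and p(106) = 5792 have opposite signs, so a root lies in (105, 106); Newton's method refines it to λ ≈ 105.0685. Check (Vieta): the three roots sum to 156, matching tr M = 156.
So the eigenvalues of A^T A are ≈ 9.1011, 41.8304, 105.0685 (all ≥ 0, as they must be for A^T A). The largest is λ_max ≈ 105.0685, hence ||A||_2 = sqrt(λ_max) ≈ 10.2503.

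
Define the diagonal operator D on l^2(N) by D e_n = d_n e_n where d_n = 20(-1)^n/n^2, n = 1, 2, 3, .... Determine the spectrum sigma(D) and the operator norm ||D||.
sigma(D) = {20(-1)^n/n^2 : n ≥ 1} ∪ {0}; ||D|| = 20

A bounded diagonal operator on l^2 with diagonal entries d_n has spectrum equal to the closure of {d_n : n ≥ 1}: every d_n is an eigenvalue (with eigenvector e_n), so {d_n} ⊂ sigma(D); the spectrum is closed, so its closure is too; and for lambda not in the closure, (D - lambda I) has bounded inverse (the diagonal entries 1/(d_n - lambda) are bounded). For our sequence d_n = 20(-1)^n/n^2, n = 1, 2, 3, ...:
  - {d_n} = {20(-1)^n/n^2 : n ≥ 1}; the only limit point is 0
  - closure = {20(-1)^n/n^2 : n ≥ 1} ∪ {0}
For the norm: a diagonal operator has ||D|| = sup_n |d_n|. Here |d_n| = 20/n^2 is decreasing, so sup_n |d_n| = |d_1| = 20. So ||D|| = 20.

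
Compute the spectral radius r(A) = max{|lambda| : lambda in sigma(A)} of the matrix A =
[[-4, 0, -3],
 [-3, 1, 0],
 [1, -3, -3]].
r(A) ≈ 4.8623

The eigenvalues of A are the roots of its characteristic polynomial. With M = A (coefficients from the trace, the sum of principal 2x2 minors, and det A):
  p(λ) = det(λ I - M) = λ^3 + 6λ^2 + 8λ + 12.
No integer candidate from the rational root theorem (±divisors of 12) is a root, so the roots are irrational. The cubic discriminant is Δ = -3632 < 0, so there is one real root and a complex-conjugate pair. p(-5) = -3 and p(-4) = 12 have opposite signs, so a root lies in (-5, -4); Newton's method refines it to λ ≈ -4.8623. Dividing out (λ - (-4.8623)) leaves approximately λ^2 + 1.1377λ + 2.468. For λ^2 + 1.1377λ + 2.468 the discriminant is -8.5775. It is negative, so the remaining roots are the complex-conjugate pair λ ≈ -0.5689 ± 1.4644i. Their product equals the constant term, so |λ|^2 ≈ 2.468 and |λ| ≈ 1.571.
Thus the eigenvalues (to 4 decimals) are -4.8623 (modulus 4.8623); -0.5689 ± 1.4644i (modulus 1.571). The spectral radius is the largest modulus: r(A) ≈ 4.8623. (Cross-check: r(A) ≤ ||A||_2 ≈ 5.6436; equality holds whenever A is normal, though it can also hold for some non-normal A.)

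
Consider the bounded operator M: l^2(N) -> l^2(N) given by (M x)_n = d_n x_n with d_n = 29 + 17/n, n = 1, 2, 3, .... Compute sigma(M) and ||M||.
sigma(M) = {29 + 17/n : n ≥ 1} ∪ {29}; ||M|| = 46

A bounded diagonal operator on l^2 with diagonal entries d_n has spectrum equal to the closure of {d_n : n ≥ 1}: every d_n is an eigenvalue (with eigenvector e_n), so {d_n} ⊂ sigma(M); the spectrum is closed, so its closure is too; and for lambda not in the closure, (M - lambda I) has bounded inverse (the diagonal entries 1/(d_n - lambda) are bounded). For our sequence d_n = 29 + 17/n, n = 1, 2, 3, ...:
  - {d_n} = {29 + 17/n : n ≥ 1}; the only limit point is 29
  - closure = {29 + 17/n : n ≥ 1} ∪ {29}
For the norm: a diagonal operator has ||M|| = sup_n |d_n|. Here d_n = 29 + 17/n is positive and decreasing, so sup_n |d_n| = d_1 = 29 + 17 = 46. So ||M|| = 46.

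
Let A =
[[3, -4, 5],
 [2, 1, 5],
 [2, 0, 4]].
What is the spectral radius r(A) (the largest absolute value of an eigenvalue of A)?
r(A) ≈ 4.4215

The eigenvalues of A are the roots of its characteristic polynomial. With M = A (coefficients from the trace, the sum of principal 2x2 minors, and det A):
  p(λ) = det(λ I - M) = λ^3 - 8λ^2 + 17λ + 6.
No integer candidate from the rational root theorem (±divisors of 6) is a root, so the roots are irrational. The cubic discriminant is Δ = -4528 < 0, so there is one real root and a complex-conjugate pair. p(-1) = -20 and p(0) = 6 have opposite signs, so a root lies in (-1, 0); Newton's method refines it to λ ≈ -0.3069. Dividing out (λ - (-0.3069)) leaves approximately λ^2 - 8.3069λ + 19.5495. For λ^2 - 8.3069λ + 19.5495 the discriminant is -9.1932. It is negative, so the remaining roots are the complex-conjugate pair λ ≈ 4.1535 ± 1.516i. Their product equals the constant term, so |λ|^2 ≈ 19.5495 and |λ| ≈ 4.4215.
Thus the eigenvalues (to 4 decimals) are -0.3069 (modulus 0.3069); 4.1535 ± 1.516i (modulus 4.4215). The spectral radius is the largest modulus: r(A) ≈ 4.4215. (Cross-check: r(A) ≤ ||A||_2 ≈ 9.3363; equality holds whenever A is normal, though it can also hold for some non-normal A.)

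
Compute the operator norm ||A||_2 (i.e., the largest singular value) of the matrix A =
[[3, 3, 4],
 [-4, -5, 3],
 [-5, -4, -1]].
||A||_2 ≈ 9.9622 (= sqrt(largest eigenvalue of A^T A))

||A||_2 = sigma_max(A) = sqrt(lambda_max(A^T A)). Form the symmetric matrix M = A^T A =
[[50, 49, 5],
 [49, 50, 1],
 [5, 1, 26]].
Its characteristic polynomial (trace, sum of principal 2x2 minors, determinant of M give the coefficients) is
  p(λ) = det(λ I - M) = λ^3 - 126λ^2 + 2673λ - 1764.
No integer candidate from the rational root theorem (±divisors of 1764) is a root, so the roots are irrational. The cubic discriminant is Δ = 33534653184 > 0, so there are three distinct real roots. p(0) = -1764 and p(1) = 784 have opposite signs, so a root lies in (0, 1); Newton's method refines it to λ ≈ 0.6817. p(26) = 134 and p(27) = -1764 have opposite signs, so a root lies in (26, 27); Newton's method refines it to λ ≈ 26.0723. p(99) = -1764 and p(100) = 5536 have opposite signs, so a root lies in (99, 100); Newton's method refines it to λ ≈ 99.246. Check (Vieta): the three roots sum to 126, matching tr M = 126.
So the eigenvalues of A^T A are ≈ 0.6817, 26.0723, 99.246 (all ≥ 0, as they must be for A^T A). The largest is λ_max ≈ 99.246, hence ||A||_2 = sqrt(λ_max) ≈ 9.9622.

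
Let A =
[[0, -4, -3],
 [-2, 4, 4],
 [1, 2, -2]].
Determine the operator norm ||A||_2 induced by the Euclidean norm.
||A||_2 ≈ 7.6835 (= sqrt(largest eigenvalue of A^T A))

||A||_2 = sigma_max(A) = sqrt(lambda_max(A^T A)). Form the symmetric matrix M = A^T A =
[[5, -6, -10],
 [-6, 36, 24],
 [-10, 24, 29]].
Its characteristic polynomial (trace, sum of principal 2x2 minors, determinant of M give the coefficients) is
  p(λ) = det(λ I - M) = λ^3 - 70λ^2 + 657λ - 576.
No integer candidate from the rational root theorem (±divisors of 576) is a root, so the roots are irrational. The cubic discriminant is Δ = 658300896 > 0, so there are three distinct real roots. p(0) = -576 and p(1) = 12 have opposite signs, so a root lies in (0, 1); Newton's method refines it to λ ≈ 0.977. p(9) = 396 and p(10) = -6 have opposite signs, so a root lies in (9, 10); Newton's method refines it to λ ≈ 9.9864. p(59) = -104 and p(60) = 2844 have opposite signs, so a root lies in (59, 60); Newton's method refines it to λ ≈ 59.0366. Check (Vieta): the three roots sum to 70, matching tr M = 70.
So the eigenvalues of A^T A are ≈ 0.977, 9.9864, 59.0366 (all ≥ 0, as they must be for A^T A). The largest is λ_max ≈ 59.0366, hence ||A||_2 = sqrt(λ_max) ≈ 7.6835.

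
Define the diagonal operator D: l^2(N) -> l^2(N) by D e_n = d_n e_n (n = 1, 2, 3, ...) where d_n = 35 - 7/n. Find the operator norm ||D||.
||D|| = 35

For a diagonal operator on l^2 with entries d_n, ||D|| = sup_n |d_n|. Here d_1 = 28, d_2 = 63/2, ..., and d_n = 35 - 7/n increases monotonically toward 35. All terms lie in [28, 35), so |d_n| = d_n and the supremum is the limit 35, which is not attained by any individual d_n. Hence ||D|| = 35.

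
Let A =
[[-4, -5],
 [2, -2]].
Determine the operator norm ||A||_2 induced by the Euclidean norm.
||A||_2 = sqrt((49 + sqrt(1105))/2) ≈ 6.4125 (= sqrt(largest eigenvalue of A^T A))

||A||_2 = sigma_max(A) = sqrt(lambda_max(A^T A)). Form the symmetric matrix M = A^T A =
[[20, 16],
 [16, 29]].
Its characteristic polynomial (trace, determinant of M give the coefficients) is
  p(λ) = det(λ I - M) = λ^2 - 49λ + 324.
For λ^2 - 49λ + 324 the discriminant is 1105. It is nonnegative but not a perfect square, so the roots are real and irrational: λ = (49 ± sqrt(1105))/2 ≈ 41.1208, 7.8792.
So the eigenvalues of A^T A are ≈ 7.8792, 41.1208 (all ≥ 0, as they must be for A^T A). The largest is λ_max = (49 + sqrt(1105))/2 ≈ 41.1208, hence ||A||_2 = sqrt(λ_max) = sqrt((49 + sqrt(1105))/2) ≈ 6.4125.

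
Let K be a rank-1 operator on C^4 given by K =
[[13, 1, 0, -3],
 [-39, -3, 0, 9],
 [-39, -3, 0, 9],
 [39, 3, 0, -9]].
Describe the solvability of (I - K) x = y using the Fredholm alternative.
(I - K) is singular (det(I - K) = 0, i.e. 1 ∈ sigma(K)). (I - K) x = y is solvable iff y ⊥ ker((I - K)^*) = span{(13, 1, 0, -3)}, i.e. iff 13y_1 + y_2 - 3y_4 = 0. When solvable, the solutions are x = y + c·(1, -3, -3, 3), c arbitrary (ker(I - K) = span{(1, -3, -3, 3)}, dimension 1).

K has rank 1, so it is an outer product K = u v^T: every row of K is a multiple of one row vector. Reading off the entries, u = (1, -3, -3, 3) and v = (13, 1, 0, -3) (row i of K equals u_i·v^T). A rank-one matrix u v^T satisfies K u = u (v·u) and kills the (3)-dimensional subspace v^⊥, so its characteristic polynomial is lambda^3 (lambda - v·u) with v·u = tr K = 1. Hence the eigenvalues of I - K are 1 (multiplicity 3) and 1 - (1) = 0, so det(I - K) = 0. (Direct check: I - K =
[[-12, -1, 0, 3],
 [39, 4, 0, -9],
 [39, 3, 1, -9],
 [-39, -3, 0, 10]]
has determinant 0.) So 1 is an eigenvalue of K and (I - K) is not invertible. The finite-dimensional Fredholm alternative says: either (I - K) is invertible, or ker(I - K) ≠ {0} and then range(I - K) = ker((I - K)^*)^⊥, with dim ker(I - K) = dim ker((I - K)^*). We are in the second case, so we need both kernels. Kernel of I - K: (I - K) u = u - u (v·u) = u - u = 0, so ker(I - K) = span{u} = span{(1, -3, -3, 3)} (it is exactly 1-dimensional because rank(I - K) = 3). Kernel of the adjoint: K is real, so (I - K)^* = I - K^T = I - v u^T, and (I - v u^T) v = v - v (u·v) = 0; hence ker((I - K)^*) = span{v} = span{(13, 1, 0, -3)}. Therefore (I - K) x = y is solvable iff <y, v> = 0, i.e. iff 13y_1 + y_2 - 3y_4 = 0. When this holds, K y = u (v·y) = 0, so (I - K) y = y and x = y is a particular solution; the full solution set is the line x = y + c·u = y + c·(1, -3, -3, 3), c ∈ C.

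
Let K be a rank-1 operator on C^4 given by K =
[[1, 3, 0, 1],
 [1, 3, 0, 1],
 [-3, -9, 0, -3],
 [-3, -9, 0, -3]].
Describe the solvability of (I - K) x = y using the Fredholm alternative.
(I - K) is singular (det(I - K) = 0, i.e. 1 ∈ sigma(K)). (I - K) x = y is solvable iff y ⊥ ker((I - K)^*) = span{(1, 3, 0, 1)}, i.e. iff y_1 + 3y_2 + y_4 = 0. When solvable, the solutions are x = y + c·(1, 1, -3, -3), c arbitrary (ker(I - K) = span{(1, 1, -3, -3)}, dimension 1).

K has rank 1, so it is an outer product K = u v^T: every row of K is a multiple of one row vector. Reading off the entries, u = (1, 1, -3, -3) and v = (1, 3, 0, 1) (row i of K equals u_i·v^T). A rank-one matrix u v^T satisfies K u = u (v·u) and kills the (3)-dimensional subspace v^⊥, so its characteristic polynomial is lambda^3 (lambda - v·u) with v·u = tr K = 1. Hence the eigenvalues of I - K are 1 (multiplicity 3) and 1 - (1) = 0, so det(I - K) = 0. (Direct check: I - K =
[[0, -3, 0, -1],
 [-1, -2, 0, -1],
 [3, 9, 1, 3],
 [3, 9, 0, 4]]
has determinant 0.) So 1 is an eigenvalue of K and (I - K) is not invertible. The finite-dimensional Fredholm alternative says: either (I - K) is invertible, or ker(I - K) ≠ {0} and then range(I - K) = ker((I - K)^*)^⊥, with dim ker(I - K) = dim ker((I - K)^*). We are in the second case, so we need both kernels. Kernel of I - K: (I - K) u = u - u (v·u) = u - u = 0, so ker(I - K) = span{u} = span{(1, 1, -3, -3)} (it is exactly 1-dimensional because rank(I - K) = 3). Kernel of the adjoint: K is real, so (I - K)^* = I - K^T = I - v u^T, and (I - v u^T) v = v - v (u·v) = 0; hence ker((I - K)^*) = span{v} = span{(1, 3, 0, 1)}. Therefore (I - K) x = y is solvable iff <y, v> = 0, i.e. iff y_1 + 3y_2 + y_4 = 0. When this holds, K y = u (v·y) = 0, so (I - K) y = y and x = y is a particular solution; the full solution set is the line x = y + c·u = y + c·(1, 1, -3, -3), c ∈ C.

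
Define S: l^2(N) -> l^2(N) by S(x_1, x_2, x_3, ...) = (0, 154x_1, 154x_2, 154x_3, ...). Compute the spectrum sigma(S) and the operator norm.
sigma(S) = closed disk {z in C : |z| ≤ 154}; ||S|| = 154

Note S = 154·U where U is the unit right shift (U x)_k = x_{k-1} (with x_0 := 0); so ||S|| = 154||U|| and sigma(S) = 154·sigma(U). ||S x||^2 = sum_{k≥1} |154x_k|^2 = 23716||x||^2, so ||S|| = 154 and sigma(S) ⊂ {|z| ≤ 154}. For any |lambda| < 154, the equation (S - lambda I) x = 0 forces x_1 = 0, then 154x_k = lambda x_{k+1} ⇒ x = 0, so S has no eigenvalues. But (S - lambda I) is not surjective for |lambda| < 154: solving (S - lambda I) x = e_1 would require x_n proportional to (lambda/154)^(-n), which is not in l^2. So every |lambda| < 154 lies in the residual spectrum. The boundary |lambda| = 154 is in the approximate point spectrum (the spectrum is closed). Hence sigma(S) is the closed disk of radius 154.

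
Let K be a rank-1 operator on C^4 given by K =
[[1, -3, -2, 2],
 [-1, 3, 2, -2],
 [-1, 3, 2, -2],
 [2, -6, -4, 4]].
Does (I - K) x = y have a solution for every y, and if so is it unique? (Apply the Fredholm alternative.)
(I - K) is invertible (det(I - K) = -9 ≠ 0), so for every y in C^4 the equation (I - K) x = y has a unique solution.

K has rank 1, so it is an outer product K = u v^T: every row of K is a multiple of one row vector. Reading off the entries, u = (1, -1, -1, 2) and v = (1, -3, -2, 2) (row i of K equals u_i·v^T). A rank-one matrix u v^T satisfies K u = u (v·u) and kills the (3)-dimensional subspace v^⊥, so its characteristic polynomial is lambda^3 (lambda - v·u) with v·u = tr K = 10. Hence the eigenvalues of I - K are 1 (multiplicity 3) and 1 - (10) = -9, so det(I - K) = -9. (Direct check: I - K =
[[0, 3, 2, -2],
 [1, -2, -2, 2],
 [1, -3, -1, 2],
 [-2, 6, 4, -3]]
has determinant -9.) The finite-dimensional Fredholm alternative says: either (I - K) is invertible, or ker(I - K) ≠ {0} and then range(I - K) = ker((I - K)^*)^⊥, with dim ker(I - K) = dim ker((I - K)^*). Since det(I - K) ≠ 0, 1 is not an eigenvalue of K and ker(I - K) = {0}, so we are in the first case: for every y there is a unique x = (I - K)^(-1) y. Explicitly, by the Sherman–Morrison formula, (I - u v^T)^(-1) = I + u v^T/(1 - v·u), i.e. (I - K)^(-1) = I + K/(-9).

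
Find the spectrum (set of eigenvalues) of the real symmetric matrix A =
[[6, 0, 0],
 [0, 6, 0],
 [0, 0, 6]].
sigma(A) ≈ {6} (6 with multiplicity 3)

A is real symmetric, so its spectrum consists of real eigenvalues. Expanding the characteristic polynomial of the displayed matrix gives
  det(λ I - A) = p(λ) = λ^3 + (-18)λ^2 + (108)λ + (-216).
Solving p(λ) = 0 yields eigenvalues ≈ 6, 6, 6. (A is shown rounded to 4 decimals, so these recover the underlying integer eigenvalues to within that precision.)
Verification: the trace of A = 18 equals the sum of eigenvalues 18, and det(A) ≈ 216.0000 matches the eigenvalue product 216.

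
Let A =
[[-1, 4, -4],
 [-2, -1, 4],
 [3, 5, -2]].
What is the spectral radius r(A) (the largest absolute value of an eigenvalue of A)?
r(A) = sqrt(26) ≈ 5.099

The eigenvalues of A are the roots of its characteristic polynomial. With M = A (coefficients from the trace, the sum of principal 2x2 minors, and det A):
  p(λ) = det(λ I - M) = λ^3 + 4λ^2 + 5λ - 78.
By the rational root theorem any rational root is an integer divisor of 78. Testing λ = 3: p(3) = 27 + 36 + 15 - 78 = 0, so λ = 3 is a root. Dividing out (λ - 3) leaves p(λ) = (λ - 3)(λ^2 + 7λ + 26). For λ^2 + 7λ + 26 the discriminant is -55. It is negative, so the roots are the complex-conjugate pair λ = -7/2 ± (sqrt(55)/2) i ≈ -3.5 ± 3.7081i. For a conjugate pair the product of the roots equals the constant term, so |λ|^2 = 26 and |λ| = sqrt(26) ≈ 5.099.
Thus the eigenvalues (to 4 decimals) are -3.5 ± 3.7081i (modulus 5.099); 3 (modulus 3). The spectral radius is the largest modulus: r(A) = sqrt(26) ≈ 5.099. (Cross-check: r(A) ≤ ||A||_2 ≈ 8.581; equality holds whenever A is normal, though it can also hold for some non-normal A.)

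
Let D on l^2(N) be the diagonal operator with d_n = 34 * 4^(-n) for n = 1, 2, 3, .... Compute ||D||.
||D|| = 17/2 (attained at n = 1)

For D diagonal, ||D|| = sup_n |d_n|. The sequence d_n = 34 * 4^(-n) is positive and strictly decreasing (ratio 4^(-1) < 1), so the supremum is d_1 = 34/4 = 17/2. Hence ||D|| = 17/2.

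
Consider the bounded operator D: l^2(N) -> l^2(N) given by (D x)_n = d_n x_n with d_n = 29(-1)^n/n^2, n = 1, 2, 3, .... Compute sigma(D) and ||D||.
sigma(D) = {29(-1)^n/n^2 : n ≥ 1} ∪ {0}; ||D|| = 29

A bounded diagonal operator on l^2 with diagonal entries d_n has spectrum equal to the closure of {d_n : n ≥ 1}: every d_n is an eigenvalue (with eigenvector e_n), so {d_n} ⊂ sigma(D); the spectrum is closed, so its closure is too; and for lambda not in the closure, (D - lambda I) has bounded inverse (the diagonal entries 1/(d_n - lambda) are bounded). For our sequence d_n = 29(-1)^n/n^2, n = 1, 2, 3, ...:
  - {d_n} = {29(-1)^n/n^2 : n ≥ 1}; the only limit point is 0
  - closure = {29(-1)^n/n^2 : n ≥ 1} ∪ {0}
For the norm: a diagonal operator has ||D|| = sup_n |d_n|. Here |d_n| = 29/n^2 is decreasing, so sup_n |d_n| = |d_1| = 29. So ||D|| = 29.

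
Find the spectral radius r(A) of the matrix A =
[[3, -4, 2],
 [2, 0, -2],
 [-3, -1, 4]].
r(A) ≈ 4.9574

The eigenvalues of A are the roots of its characteristic polynomial. With M = A (coefficients from the trace, the sum of principal 2x2 minors, and det A):
  p(λ) = det(λ I - M) = λ^3 - 7λ^2 + 24λ + 2.
No integer candidate from the rational root theorem (±divisors of 2) is a root, so the roots are irrational. The cubic discriminant is Δ = -30484 < 0, so there is one real root and a complex-conjugate pair. p(-1) = -30 and p(0) = 2 have opposite signs, so a root lies in (-1, 0); Newton's method refines it to λ ≈ -0.0814. Dividing out (λ - (-0.0814)) leaves approximately λ^2 - 7.0814λ + 24.5763. For λ^2 - 7.0814λ + 24.5763 the discriminant is -48.1592. It is negative, so the remaining roots are the complex-conjugate pair λ ≈ 3.5407 ± 3.4698i. Their product equals the constant term, so |λ|^2 ≈ 24.5763 and |λ| ≈ 4.9574.
Thus the eigenvalues (to 4 decimals) are -0.0814 (modulus 0.0814); 3.5407 ± 3.4698i (modulus 4.9574). The spectral radius is the largest modulus: r(A) ≈ 4.9574. (Cross-check: r(A) ≤ ||A||_2 ≈ 5.8493; equality holds whenever A is normal, though it can also hold for some non-normal A.)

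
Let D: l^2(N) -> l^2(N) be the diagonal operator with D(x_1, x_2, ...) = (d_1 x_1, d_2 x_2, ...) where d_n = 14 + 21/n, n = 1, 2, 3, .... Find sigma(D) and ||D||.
sigma(D) = {14 + 21/n : n ≥ 1} ∪ {14}; ||D|| = 35

A bounded diagonal operator on l^2 with diagonal entries d_n has spectrum equal to the closure of {d_n : n ≥ 1}: every d_n is an eigenvalue (with eigenvector e_n), so {d_n} ⊂ sigma(D); the spectrum is closed, so its closure is too; and for lambda not in the closure, (D - lambda I) has bounded inverse (the diagonal entries 1/(d_n - lambda) are bounded). For our sequence d_n = 14 + 21/n, n = 1, 2, 3, ...:
  - {d_n} = {14 + 21/n : n ≥ 1}; the only limit point is 14
  - closure = {14 + 21/n : n ≥ 1} ∪ {14}
For the norm: a diagonal operator has ||D|| = sup_n |d_n|. Here d_n = 14 + 21/n is positive and decreasing, so sup_n |d_n| = d_1 = 14 + 21 = 35. So ||D|| = 35.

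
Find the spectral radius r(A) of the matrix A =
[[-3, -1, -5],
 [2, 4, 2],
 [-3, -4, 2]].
r(A) ≈ 4.1025

The eigenvalues of A are the roots of its characteristic polynomial. With M = A (coefficients from the trace, the sum of principal 2x2 minors, and det A):
  p(λ) = det(λ I - M) = λ^3 - 3λ^2 - 15λ + 58.
No integer candidate from the rational root theorem (±divisors of 58) is a root, so the roots are irrational. The cubic discriminant is Δ = -22059 < 0, so there is one real root and a complex-conjugate pair. p(-5) = -67 and p(-4) = 6 have opposite signs, so a root lies in (-5, -4); Newton's method refines it to λ ≈ -4.1025. Dividing out (λ - (-4.1025)) leaves approximately λ^2 - 7.1025λ + 14.1378. For λ^2 - 7.1025λ + 14.1378 the discriminant is -6.1059. It is negative, so the remaining roots are the complex-conjugate pair λ ≈ 3.5512 ± 1.2355i. Their product equals the constant term, so |λ|^2 ≈ 14.1378 and |λ| ≈ 3.76.
Thus the eigenvalues (to 4 decimals) are -4.1025 (modulus 4.1025); 3.5512 ± 1.2355i (modulus 3.76). The spectral radius is the largest modulus: r(A) ≈ 4.1025. (Cross-check: r(A) ≤ ||A||_2 ≈ 7.5692; equality holds whenever A is normal, though it can also hold for some non-normal A.)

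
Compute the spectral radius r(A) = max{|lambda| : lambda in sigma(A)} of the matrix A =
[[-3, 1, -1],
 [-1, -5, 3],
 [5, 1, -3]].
r(A) = sqrt(24) ≈ 4.899

The eigenvalues of A are the roots of its characteristic polynomial. With M = A (coefficients from the trace, the sum of principal 2x2 minors, and det A):
  p(λ) = det(λ I - M) = λ^3 + 11λ^2 + 42λ + 48.
By the rational root theorem any rational root is an integer divisor of 48. Testing λ = -2: p(-2) = -8 + 44 - 84 + 48 = 0, so λ = -2 is a root. Dividing out (λ + 2) leaves p(λ) = (λ + 2)(λ^2 + 9λ + 24). For λ^2 + 9λ + 24 the discriminant is -15. It is negative, so the roots are the complex-conjugate pair λ = -9/2 ± (sqrt(15)/2) i ≈ -4.5 ± 1.9365i. For a conjugate pair the product of the roots equals the constant term, so |λ|^2 = 24 and |λ| = sqrt(24) ≈ 4.899.
Thus the eigenvalues (to 4 decimals) are -4.5 ± 1.9365i (modulus 4.899); -2 (modulus 2). The spectral radius is the largest modulus: r(A) = sqrt(24) ≈ 4.899. (Cross-check: r(A) ≤ ||A||_2 ≈ 7.3789; equality holds whenever A is normal, though it can also hold for some non-normal A.)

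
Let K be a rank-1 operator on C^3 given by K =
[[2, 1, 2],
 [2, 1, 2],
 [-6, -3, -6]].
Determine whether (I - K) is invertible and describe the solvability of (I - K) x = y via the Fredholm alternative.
(I - K) is invertible (det(I - K) = 4 ≠ 0), so for every y in C^3 the equation (I - K) x = y has a unique solution.

K has rank 1, so it is an outer product K = u v^T: every row of K is a multiple of one row vector. Reading off the entries, u = (-1, -1, 3) and v = (-2, -1, -2) (row i of K equals u_i·v^T). A rank-one matrix u v^T satisfies K u = u (v·u) and kills the (2)-dimensional subspace v^⊥, so its characteristic polynomial is lambda^2 (lambda - v·u) with v·u = tr K = -3. Hence the eigenvalues of I - K are 1 (multiplicity 2) and 1 - (-3) = 4, so det(I - K) = 4. (Direct check: I - K =
[[-1, -1, -2],
 [-2, 0, -2],
 [6, 3, 7]]
has determinant 4.) The finite-dimensional Fredholm alternative says: either (I - K) is invertible, or ker(I - K) ≠ {0} and then range(I - K) = ker((I - K)^*)^⊥, with dim ker(I - K) = dim ker((I - K)^*). Since det(I - K) ≠ 0, 1 is not an eigenvalue of K and ker(I - K) = {0}, so we are in the first case: for every y there is a unique x = (I - K)^(-1) y. Explicitly, by the Sherman–Morrison formula, (I - u v^T)^(-1) = I + u v^T/(1 - v·u), i.e. (I - K)^(-1) = I + K/(4).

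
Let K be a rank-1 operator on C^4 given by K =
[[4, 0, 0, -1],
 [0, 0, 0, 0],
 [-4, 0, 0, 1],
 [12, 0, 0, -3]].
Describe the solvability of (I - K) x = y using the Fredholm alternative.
(I - K) is singular (det(I - K) = 0, i.e. 1 ∈ sigma(K)). (I - K) x = y is solvable iff y ⊥ ker((I - K)^*) = span{(4, 0, 0, -1)}, i.e. iff 4y_1 - y_4 = 0. When solvable, the solutions are x = y + c·(1, 0, -1, 3), c arbitrary (ker(I - K) = span{(1, 0, -1, 3)}, dimension 1).

K has rank 1, so it is an outer product K = u v^T: every row of K is a multiple of one row vector. Reading off the entries, u = (1, 0, -1, 3) and v = (4, 0, 0, -1) (row i of K equals u_i·v^T). A rank-one matrix u v^T satisfies K u = u (v·u) and kills the (3)-dimensional subspace v^⊥, so its characteristic polynomial is lambda^3 (lambda - v·u) with v·u = tr K = 1. Hence the eigenvalues of I - K are 1 (multiplicity 3) and 1 - (1) = 0, so det(I - K) = 0. (Direct check: I - K =
[[-3, 0, 0, 1],
 [0, 1, 0, 0],
 [4, 0, 1, -1],
 [-12, 0, 0, 4]]
has determinant 0.) So 1 is an eigenvalue of K and (I - K) is not invertible. The finite-dimensional Fredholm alternative says: either (I - K) is invertible, or ker(I - K) ≠ {0} and then range(I - K) = ker((I - K)^*)^⊥, with dim ker(I - K) = dim ker((I - K)^*). We are in the second case, so we need both kernels. Kernel of I - K: (I - K) u = u - u (v·u) = u - u = 0, so ker(I - K) = span{u} = span{(1, 0, -1, 3)} (it is exactly 1-dimensional because rank(I - K) = 3). Kernel of the adjoint: K is real, so (I - K)^* = I - K^T = I - v u^T, and (I - v u^T) v = v - v (u·v) = 0; hence ker((I - K)^*) = span{v} = span{(4, 0, 0, -1)}. Therefore (I - K) x = y is solvable iff <y, v> = 0, i.e. iff 4y_1 - y_4 = 0. When this holds, K y = u (v·y) = 0, so (I - K) y = y and x = y is a particular solution; the full solution set is the line x = y + c·u = y + c·(1, 0, -1, 3), c ∈ C.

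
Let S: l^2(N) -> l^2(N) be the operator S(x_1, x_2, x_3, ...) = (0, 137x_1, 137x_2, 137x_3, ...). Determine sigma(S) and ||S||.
sigma(S) = closed disk {z in C : |z| ≤ 137}; ||S|| = 137

Note S = 137·U where U is the unit right shift (U x)_k = x_{k-1} (with x_0 := 0); so ||S|| = 137||U|| and sigma(S) = 137·sigma(U). ||S x||^2 = sum_{k≥1} |137x_k|^2 = 18769||x||^2, so ||S|| = 137 and sigma(S) ⊂ {|z| ≤ 137}. For any |lambda| < 137, the equation (S - lambda I) x = 0 forces x_1 = 0, then 137x_k = lambda x_{k+1} ⇒ x = 0, so S has no eigenvalues. But (S - lambda I) is not surjective for |lambda| < 137: solving (S - lambda I) x = e_1 would require x_n proportional to (lambda/137)^(-n), which is not in l^2. So every |lambda| < 137 lies in the residual spectrum. The boundary |lambda| = 137 is in the approximate point spectrum (the spectrum is closed). Hence sigma(S) is the closed disk of radius 137.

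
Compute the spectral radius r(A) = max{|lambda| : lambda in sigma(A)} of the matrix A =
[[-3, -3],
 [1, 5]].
r(A) = (2 + sqrt(52))/2 ≈ 4.6056

The eigenvalues of A are the roots of its characteristic polynomial. With M = A (coefficients from the trace and determinant):
  p(λ) = det(λ I - M) = λ^2 - 2λ - 12.
For λ^2 - 2λ - 12 the discriminant is 52. It is nonnegative but not a perfect square, so the roots are real and irrational: λ = (2 ± sqrt(52))/2 ≈ 4.6056, -2.6056.
Thus the eigenvalues (to 4 decimals) are 4.6056 (modulus 4.6056); -2.6056 (modulus 2.6056). The spectral radius is the largest modulus: r(A) = (2 + sqrt(52))/2 ≈ 4.6056. (Cross-check: r(A) ≤ ||A||_2 ≈ 6.3592; equality holds whenever A is normal, though it can also hold for some non-normal A.)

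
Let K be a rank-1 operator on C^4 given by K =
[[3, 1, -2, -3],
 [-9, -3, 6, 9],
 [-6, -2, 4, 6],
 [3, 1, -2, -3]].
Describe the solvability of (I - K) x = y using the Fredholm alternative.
(I - K) is singular (det(I - K) = 0, i.e. 1 ∈ sigma(K)). (I - K) x = y is solvable iff y ⊥ ker((I - K)^*) = span{(3, 1, -2, -3)}, i.e. iff 3y_1 + y_2 - 2y_3 - 3y_4 = 0. When solvable, the solutions are x = y + c·(1, -3, -2, 1), c arbitrary (ker(I - K) = span{(1, -3, -2, 1)}, dimension 1).

K has rank 1, so it is an outer product K = u v^T: every row of K is a multiple of one row vector. Reading off the entries, u = (1, -3, -2, 1) and v = (3, 1, -2, -3) (row i of K equals u_i·v^T). A rank-one matrix u v^T satisfies K u = u (v·u) and kills the (3)-dimensional subspace v^⊥, so its characteristic polynomial is lambda^3 (lambda - v·u) with v·u = tr K = 1. Hence the eigenvalues of I - K are 1 (multiplicity 3) and 1 - (1) = 0, so det(I - K) = 0. (Direct check: I - K =
[[-2, -1, 2, 3],
 [9, 4, -6, -9],
 [6, 2, -3, -6],
 [-3, -1, 2, 4]]
has determinant 0.) So 1 is an eigenvalue of K and (I - K) is not invertible. The finite-dimensional Fredholm alternative says: either (I - K) is invertible, or ker(I - K) ≠ {0} and then range(I - K) = ker((I - K)^*)^⊥, with dim ker(I - K) = dim ker((I - K)^*). We are in the second case, so we need both kernels. Kernel of I - K: (I - K) u = u - u (v·u) = u - u = 0, so ker(I - K) = span{u} = span{(1, -3, -2, 1)} (it is exactly 1-dimensional because rank(I - K) = 3). Kernel of the adjoint: K is real, so (I - K)^* = I - K^T = I - v u^T, and (I - v u^T) v = v - v (u·v) = 0; hence ker((I - K)^*) = span{v} = span{(3, 1, -2, -3)}. Therefore (I - K) x = y is solvable iff <y, v> = 0, i.e. iff 3y_1 + y_2 - 2y_3 - 3y_4 = 0. When this holds, K y = u (v·y) = 0, so (I - K) y = y and x = y is a particular solution; the full solution set is the line x = y + c·u = y + c·(1, -3, -2, 1), c ∈ C.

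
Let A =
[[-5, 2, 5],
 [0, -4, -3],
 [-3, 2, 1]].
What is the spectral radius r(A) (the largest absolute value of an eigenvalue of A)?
r(A) ≈ 4.1022

The eigenvalues of A are the roots of its characteristic polynomial. With M = A (coefficients from the trace, the sum of principal 2x2 minors, and det A):
  p(λ) = det(λ I - M) = λ^3 + 8λ^2 + 32λ + 52.
No integer candidate from the rational root theorem (±divisors of 52) is a root, so the roots are irrational. The cubic discriminant is Δ = -5424 < 0, so there is one real root and a complex-conjugate pair. p(-4) = -12 and p(-3) = 1 have opposite signs, so a root lies in (-4, -3); Newton's method refines it to λ ≈ -3.0901. Dividing out (λ - (-3.0901)) leaves approximately λ^2 + 4.9099λ + 16.8279. For λ^2 + 4.9099λ + 16.8279 the discriminant is -43.2046. It is negative, so the remaining roots are the complex-conjugate pair λ ≈ -2.4549 ± 3.2865i. Their product equals the constant term, so |λ|^2 ≈ 16.8279 and |λ| ≈ 4.1022.
Thus the eigenvalues (to 4 decimals) are -3.0901 (modulus 3.0901); -2.4549 ± 3.2865i (modulus 4.1022). The spectral radius is the largest modulus: r(A) ≈ 4.1022. (Cross-check: r(A) ≤ ||A||_2 ≈ 8.809; equality holds whenever A is normal, though it can also hold for some non-normal A.)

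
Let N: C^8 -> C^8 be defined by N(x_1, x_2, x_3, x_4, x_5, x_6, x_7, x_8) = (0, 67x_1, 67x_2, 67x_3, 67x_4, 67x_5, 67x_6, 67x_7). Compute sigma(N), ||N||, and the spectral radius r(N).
sigma(N) = {0}; ||N|| = 67; r(N) = 0. (N is nilpotent with N^8 = 0.)

On C^8, N is a strictly lower-triangular matrix with 67 on the subdiagonal and zeros elsewhere, so its characteristic polynomial is lambda^8 and every eigenvalue is 0: sigma(N) = {0}. For the operator norm, N e_i = 67e_{i+1} for i = 1, ..., 7 and N e_8 = 0, so the singular values of N are 67 (with multiplicity 7) and 0; hence ||N|| = 67. The spectral radius r(N) = max|lambda| = 0. Note ||N|| > r(N) — characteristic of non-normal nilpotent operators. Indeed N^8 = 0.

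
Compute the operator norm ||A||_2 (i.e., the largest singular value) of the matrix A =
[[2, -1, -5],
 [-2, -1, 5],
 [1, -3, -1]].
||A||_2 ≈ 7.7468 (= sqrt(largest eigenvalue of A^T A))

||A||_2 = sigma_max(A) = sqrt(lambda_max(A^T A)). Form the symmetric matrix M = A^T A =
[[9, -3, -21],
 [-3, 11, 3],
 [-21, 3, 51]].
Its characteristic polynomial (trace, sum of principal 2x2 minors, determinant of M give the coefficients) is
  p(λ) = det(λ I - M) = λ^3 - 71λ^2 + 660λ - 36.
No integer candidate from the rational root theorem (±divisors of 36) is a root, so the roots are irrational. The cubic discriminant is Δ = 1024666704 > 0, so there are three distinct real roots. p(0) = -36 and p(1) = 554 have opposite signs, so a root lies in (0, 1); Newton's method refines it to λ ≈ 0.0549. p(10) = 464 and p(11) = -36 have opposite signs, so a root lies in (10, 11); Newton's method refines it to λ ≈ 10.9329. p(60) = -36 and p(61) = 3014 have opposite signs, so a root lies in (60, 61); Newton's method refines it to λ ≈ 60.0122. Check (Vieta): the three roots sum to 71, matching tr M = 71.
So the eigenvalues of A^T A are ≈ 0.0549, 10.9329, 60.0122 (all ≥ 0, as they must be for A^T A). The largest is λ_max ≈ 60.0122, hence ||A||_2 = sqrt(λ_max) ≈ 7.7468.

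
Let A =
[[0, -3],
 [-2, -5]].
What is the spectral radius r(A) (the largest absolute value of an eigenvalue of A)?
r(A) = 6

The eigenvalues of A are the roots of its characteristic polynomial. With M = A (coefficients from the trace and determinant):
  p(λ) = det(λ I - M) = λ^2 + 5λ - 6.
For λ^2 + 5λ - 6 the discriminant is 49. It is a perfect square (7^2), so the roots are rational: λ = (-5 ± 7)/2 = 1, -6.
Thus the eigenvalues (to 4 decimals) are 1 (modulus 1); -6 (modulus 6). The spectral radius is the largest modulus: r(A) = 6. (Cross-check: r(A) ≤ ||A||_2 ≈ 6.085; equality holds whenever A is normal, though it can also hold for some non-normal A.)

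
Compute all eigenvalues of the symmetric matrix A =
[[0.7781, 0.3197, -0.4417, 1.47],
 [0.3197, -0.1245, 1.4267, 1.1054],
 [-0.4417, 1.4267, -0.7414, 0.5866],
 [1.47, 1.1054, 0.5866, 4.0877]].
sigma(A) ≈ {-2, 0, 1, 5}

A is real symmetric, so its spectrum consists of real eigenvalues. Expanding the characteristic polynomial of the displayed matrix gives
  det(λ I - A) = p(λ) = λ^4 + (-4)λ^3 + (-7)λ^2 + (9.9985)λ + (0).
Solving p(λ) = 0 yields eigenvalues ≈ -2, 0, 1, 5. (A is shown rounded to 4 decimals, so these recover the underlying integer eigenvalues to within that precision.)
Verification: the trace of A = 4 equals the sum of eigenvalues 4, and det(A) ≈ 0.0009 matches the eigenvalue product 0.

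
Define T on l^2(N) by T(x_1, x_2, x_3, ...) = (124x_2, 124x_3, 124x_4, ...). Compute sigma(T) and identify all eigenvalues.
sigma(T) = closed disk {z in C : |z| ≤ 124}; sigma_p(T) = open disk {z in C : |z| < 124}

Note T = 124·V where V is the unit left shift (V x)_k = x_{k+1}; so sigma(T) = 124·sigma(V) and ||T|| = 124||V||. ||T x||^2 = 15376sum_{k≥2} |x_k|^2 ≤ 15376||x||^2, with equality on {x : x_1 = 0}, so ||T|| = 124. For any lambda with |lambda| < 124, set r = lambda/124 (|r| < 1); the vector x = (1, r, r^2, ...) is in l^2 and satisfies T x = 124(r, r^2, ...) = lambda x, so lambda is an eigenvalue. On the boundary |lambda| = 124 the geometric series diverges, so no l^2 eigenvector exists, but these lambda lie in the approximate point spectrum. Hence sigma(T) is the closed disk of radius 124 and sigma_p(T) is the open disk.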